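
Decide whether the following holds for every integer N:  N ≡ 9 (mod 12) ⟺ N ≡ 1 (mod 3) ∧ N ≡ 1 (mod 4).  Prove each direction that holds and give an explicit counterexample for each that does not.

Neither direction holds.

(→) This fails: N = 9 gives 9 ≡ 9 (mod 12) but 9 ≡ 0 (mod 3), so the conjunction on the right does not hold.

(←) This fails: N = 1 satisfies both congruences on the right (1 ≡ 1 mod 3 and 1 ≡ 1 mod 4) yet 1 ≡ 1 (mod 12), not 9.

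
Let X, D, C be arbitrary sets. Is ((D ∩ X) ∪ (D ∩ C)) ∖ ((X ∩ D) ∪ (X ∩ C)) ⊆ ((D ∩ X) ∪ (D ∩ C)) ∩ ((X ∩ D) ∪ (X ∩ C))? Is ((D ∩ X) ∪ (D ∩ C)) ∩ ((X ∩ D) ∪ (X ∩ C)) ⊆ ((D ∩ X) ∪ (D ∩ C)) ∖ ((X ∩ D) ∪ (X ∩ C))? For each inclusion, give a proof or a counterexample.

Neither inclusion holds.

(⟹) This inclusion fails. Take X = ∅, D = {1}, C = {1}; then 1 ∈ ((D ∩ X) ∪ (D ∩ C)) ∖ ((X ∩ D) ∪ (X ∩ C)) but 1 ∉ ((D ∩ X) ∪ (D ∩ C)) ∩ ((X ∩ D) ∪ (X ∩ C)).

(⟸) This inclusion fails. Take X = {1}, D = {1}, C = ∅; then 1 ∈ ((D ∩ X) ∪ (D ∩ C)) ∩ ((X ∩ D) ∪ (X ∩ C)) but 1 ∉ ((D ∩ X) ∪ (D ∩ C)) ∖ ((X ∩ D) ∪ (X ∩ C)).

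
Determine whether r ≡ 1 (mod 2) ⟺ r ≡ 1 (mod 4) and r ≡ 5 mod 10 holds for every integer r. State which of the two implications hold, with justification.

Only the converse holds.

Converse. If r ≡ 1 (mod 4) and r ≡ 5 (mod 10), then by the Chinese remainder theorem r ≡ 5 (mod 20). Since 5 ≡ 1 (mod 2) and 2 ∣ 20, we get r ≡ 1 (mod 2).

Forward direction. This fails: r = 1 gives 1 ≡ 1 (mod 2) but 1 ≡ 1 (mod 10), so the conjunction on the right does not hold.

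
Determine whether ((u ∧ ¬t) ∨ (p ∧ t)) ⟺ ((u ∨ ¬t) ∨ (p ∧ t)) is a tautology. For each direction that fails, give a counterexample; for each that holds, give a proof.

(⇒) Assume the antecedent. If u is true, (u ∨ ¬t) ∨ (p ∧ t) reduces to true regardless of the other variables. If u is false, the antecedent forces (u = F, t = T, p = T), and (u ∨ ¬t) ∨ (p ∧ t) holds there. Either way (u ∨ ¬t) ∨ (p ∧ t) holds.

(⇐) This fails. Under u = F, t = F, p = F, the left side is false but the right side is true.

Only the forward implication holds.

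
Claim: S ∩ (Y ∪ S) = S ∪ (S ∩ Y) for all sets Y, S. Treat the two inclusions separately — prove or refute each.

The two sets are equal.

(⟹) Let x ∈ S ∩ (Y ∪ S). Then either x ∈ S and x ∉ Y; or x ∈ Y ∩ S. In each case x ∈ S ∪ (S ∩ Y), so S ∩ (Y ∪ S) ⊆ S ∪ (S ∩ Y).

(⟸) Let x ∈ S ∪ (S ∩ Y). Then either x ∈ S and x ∉ Y; or x ∈ Y ∩ S. In each case x ∈ S ∩ (Y ∪ S), so S ∪ (S ∩ Y) ⊆ S ∩ (Y ∪ S).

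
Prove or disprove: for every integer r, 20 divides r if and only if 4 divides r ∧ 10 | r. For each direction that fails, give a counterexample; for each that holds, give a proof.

(⟹) If 20 ∣ r, write r = 20q. Since 20 = 5·4, r = 4·(5q), so 4 ∣ r; and since 20 = 2·10, r = 10·(2q), so 10 ∣ r.

(⟸) Suppose 4 ∣ r and 10 ∣ r. Any common multiple of 4 and 10 is a multiple of their lcm; here lcm(4, 10) = 4·10/gcd(4, 10) = 40/2 = 20, so 20 ∣ r.

Both implications hold.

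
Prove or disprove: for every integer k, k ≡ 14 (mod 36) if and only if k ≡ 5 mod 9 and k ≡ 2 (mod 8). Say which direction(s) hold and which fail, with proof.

[⇒] This fails: k = 14 gives 14 ≡ 14 (mod 36) but 14 ≡ 6 (mod 8), so the conjunction on the right does not hold.

[⇐] Conversely, if k ≡ 5 (mod 9) and k ≡ 2 (mod 8), then by the Chinese remainder theorem k ≡ 50 (mod 72). Since 50 ≡ 14 (mod 36) and 36 ∣ 72, we get k ≡ 14 (mod 36).

(⇒) fails; (⇐) holds.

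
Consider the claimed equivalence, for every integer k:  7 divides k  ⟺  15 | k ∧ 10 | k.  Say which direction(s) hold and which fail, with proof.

Neither direction holds.

(⇒) This fails: take k = 7. Certainly 7 ∣ 7, but 15 ∤ 7.

(⇐) This fails: take k = 30. Both 15 ∣ 30 and 10 ∣ 30, yet 30 is not a multiple of 7 (since 30 = 4·7 + 2), so 7 ∤ 30.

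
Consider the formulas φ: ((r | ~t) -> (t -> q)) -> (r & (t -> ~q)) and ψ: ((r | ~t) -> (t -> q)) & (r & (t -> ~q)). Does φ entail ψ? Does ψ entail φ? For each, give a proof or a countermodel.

The forward direction fails; the converse holds.

Forward direction. This fails. Under q = F, r = T, t = T, the left side is true but the right side is false.

Converse. Assume the antecedent. If q is true, the antecedent forces (q = T, r = T, t = F), and the consequent holds there. If q is false, the antecedent forces (q = F, r = T, t = F), and the consequent holds there. Either way the consequent holds.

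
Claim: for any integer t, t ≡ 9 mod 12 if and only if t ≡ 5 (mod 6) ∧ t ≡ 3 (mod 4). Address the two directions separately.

Neither direction holds.

(⇒) This fails: t = 9 gives 9 ≡ 9 (mod 12) but 9 ≡ 3 (mod 6), so the conjunction on the right does not hold.

(⇐) This fails: t = 11 satisfies both congruences on the right (11 ≡ 5 mod 6 and 11 ≡ 3 mod 4) yet 11 ≡ 11 (mod 12), not 9.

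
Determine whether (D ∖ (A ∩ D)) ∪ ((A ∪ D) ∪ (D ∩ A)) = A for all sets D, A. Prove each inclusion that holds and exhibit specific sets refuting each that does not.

(⊆) fails; (⊇) holds.

Reverse inclusion. Let x ∈ A. Then either x ∈ A and x ∉ D; or x ∈ D ∩ A. In each case x ∈ (D ∖ (A ∩ D)) ∪ ((A ∪ D) ∪ (D ∩ A)), so A ⊆ (D ∖ (A ∩ D)) ∪ ((A ∪ D) ∪ (D ∩ A)).

Forward inclusion. This inclusion fails. Take D = {1}, A = ∅; then 1 ∈ (D ∖ (A ∩ D)) ∪ ((A ∪ D) ∪ (D ∩ A)) but 1 ∉ A.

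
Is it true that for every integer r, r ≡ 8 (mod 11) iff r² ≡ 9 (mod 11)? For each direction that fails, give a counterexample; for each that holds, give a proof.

Converse. This fails: take r = 3. Then 3² = 9 ≡ 9 (mod 11), yet 3 ≡ 3 (mod 11), not 8.

Forward direction. Suppose r ≡ 8 (mod 11). Write r = 11j + 8. Then (11j + 8)² = 121j² + 176j + 64 = 11(11j² + 16j + 5) + 9, so r² ≡ 9 (mod 11).

(⇒) holds; (⇐) fails.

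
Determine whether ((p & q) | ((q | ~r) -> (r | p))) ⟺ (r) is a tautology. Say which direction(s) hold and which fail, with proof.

Converse. Assume the antecedent. If p is true, the consequent reduces to true regardless of the other variables. If p is false, the antecedent forces (p = F, q = F, r = T) or (p = F, q = T, r = T), and the consequent holds there. Either way the consequent holds.

Forward direction. This fails. Under p = T, q = F, r = F, the left side is true but the right side is false.

(⇒) fails; (⇐) holds.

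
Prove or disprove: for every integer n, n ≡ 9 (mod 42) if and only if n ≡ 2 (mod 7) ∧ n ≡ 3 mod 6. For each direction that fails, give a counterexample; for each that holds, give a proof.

(⇐) If n ≡ 2 (mod 7) and n ≡ 3 (mod 6), then by the Chinese remainder theorem n ≡ 9 (mod 42). This is exactly n ≡ 9 (mod 42).

(⇒) Suppose n ≡ 9 (mod 42); write n = 42j + 9. Since 7 ∣ 42, reducing mod 7 gives n ≡ 9 ≡ 2 (mod 7); since 6 ∣ 42, reducing mod 6 gives n ≡ 9 ≡ 3 (mod 6).

Equivalent; both directions hold.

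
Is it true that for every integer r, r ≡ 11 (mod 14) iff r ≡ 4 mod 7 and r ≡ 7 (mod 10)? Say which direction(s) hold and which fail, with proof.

Not equivalent: only (⇐) holds.

Forward direction. This fails: r = 39 gives 39 ≡ 11 (mod 14) but 39 ≡ 9 (mod 10), so the conjunction on the right does not hold.

Converse. If r ≡ 4 (mod 7) and r ≡ 7 (mod 10), then by the Chinese remainder theorem r ≡ 67 (mod 70). Since 67 ≡ 11 (mod 14) and 14 ∣ 70, we get r ≡ 11 (mod 14).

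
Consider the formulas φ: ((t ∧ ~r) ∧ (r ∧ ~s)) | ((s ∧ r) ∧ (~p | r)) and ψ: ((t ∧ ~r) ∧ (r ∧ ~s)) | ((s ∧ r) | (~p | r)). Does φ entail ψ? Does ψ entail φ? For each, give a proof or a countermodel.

(→) Assume the antecedent. If p is true, the antecedent forces (p = T, r = T, t = F, s = T) or (p = T, r = T, t = T, s = T), and the consequent holds there. If p is false, the consequent reduces to true regardless of the other variables. Either way the consequent holds.

(←) This fails. Under p = F, r = F, t = F, s = F, the left side is false but the right side is true.

The forward direction holds; the converse fails.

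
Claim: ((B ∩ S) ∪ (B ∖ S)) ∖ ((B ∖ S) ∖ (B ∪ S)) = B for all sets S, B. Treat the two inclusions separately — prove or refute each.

Both inclusions hold; the sets are equal.

Forward inclusion. Let x ∈ ((B ∩ S) ∪ (B ∖ S)) ∖ ((B ∖ S) ∖ (B ∪ S)). Then either x ∈ B and x ∉ S; or x ∈ S ∩ B. In each case x ∈ B, so ((B ∩ S) ∪ (B ∖ S)) ∖ ((B ∖ S) ∖ (B ∪ S)) ⊆ B.

Reverse inclusion. Let x ∈ B. Then either x ∈ B and x ∉ S; or x ∈ S ∩ B. In each case x ∈ ((B ∩ S) ∪ (B ∖ S)) ∖ ((B ∖ S) ∖ (B ∪ S)), so B ⊆ ((B ∩ S) ∪ (B ∖ S)) ∖ ((B ∖ S) ∖ (B ∪ S)).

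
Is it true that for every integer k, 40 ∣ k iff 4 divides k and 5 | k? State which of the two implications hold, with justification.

(⇒) If 40 ∣ k, write k = 40q. Since 40 = 10·4, k = 4·(10q), so 4 ∣ k; and since 40 = 8·5, k = 5·(8q), so 5 ∣ k.

(⇐) This fails: take k = 20. Both 4 ∣ 20 and 5 ∣ 20, yet 20 is not a multiple of 40 (since 20 = 0·40 + 20), so 40 ∤ 20.

Not equivalent: only (⇒) holds.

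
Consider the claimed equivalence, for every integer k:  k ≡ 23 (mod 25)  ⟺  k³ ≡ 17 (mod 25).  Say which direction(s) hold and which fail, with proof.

The biconditional holds.

(⇐) Suppose k³ ≡ 17 (mod 25). The only residue r in {0, …, 24} with r³ ≡ 17 (mod 25) is r = 23, so k ≡ 23 (mod 25).

(⇒) Suppose k ≡ 23 (mod 25). Write k = 25j + 23. Then (25j + 23)³ = 15625j³ + 43125j² + 39675j + 12167 = 25(625j³ + 1725j² + 1587j + 486) + 17, so k³ ≡ 17 (mod 25).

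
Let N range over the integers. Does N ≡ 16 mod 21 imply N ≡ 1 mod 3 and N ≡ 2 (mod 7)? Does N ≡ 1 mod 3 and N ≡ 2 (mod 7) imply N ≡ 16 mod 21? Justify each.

The biconditional holds.

(⟹) Suppose N ≡ 16 (mod 21); write N = 21j + 16. Since 3 ∣ 21, reducing mod 3 gives N ≡ 16 ≡ 1 (mod 3); since 7 ∣ 21, reducing mod 7 gives N ≡ 16 ≡ 2 (mod 7).

(⟸) Conversely, if N ≡ 1 (mod 3) and N ≡ 2 (mod 7), then by the Chinese remainder theorem N ≡ 16 (mod 21). This is exactly N ≡ 16 (mod 21).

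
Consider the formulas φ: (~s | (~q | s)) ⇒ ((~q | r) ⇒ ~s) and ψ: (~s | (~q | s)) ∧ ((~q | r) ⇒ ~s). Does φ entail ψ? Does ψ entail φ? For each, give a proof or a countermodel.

(→) Assume the antecedent. If s is true, the antecedent forces (s = T, r = F, q = T), and the consequent holds there. If s is false, the consequent reduces to true regardless of the other variables. Either way the consequent holds.

(←) Assume the antecedent. If s is true, the antecedent forces (s = T, r = F, q = T), and the consequent holds there. If s is false, the consequent reduces to true regardless of the other variables. Either way the consequent holds.

Equivalent; both directions hold.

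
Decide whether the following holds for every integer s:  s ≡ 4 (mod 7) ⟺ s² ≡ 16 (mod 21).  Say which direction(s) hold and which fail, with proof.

Both directions fail.

(⟹) This fails: take s = 18. Then 18 ≡ 4 (mod 7), but 18² = 324 ≡ 9 (mod 21), not 16.

(⟸) This fails: take s = 10. Then 10² = 100 ≡ 16 (mod 21), yet 10 ≡ 3 (mod 7), not 4.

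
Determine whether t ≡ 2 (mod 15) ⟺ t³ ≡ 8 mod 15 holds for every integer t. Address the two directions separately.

The biconditional holds.

(⇐) Suppose t³ ≡ 8 (mod 15). The only residue r in {0, …, 14} with r³ ≡ 8 (mod 15) is r = 2, so t ≡ 2 (mod 15).

(⇒) Suppose t ≡ 2 (mod 15). Write t = 15j + 2. Then (15j + 2)³ = 3375j³ + 1350j² + 180j + 8 = 15(225j³ + 90j² + 12j) + 8, so t³ ≡ 8 (mod 15).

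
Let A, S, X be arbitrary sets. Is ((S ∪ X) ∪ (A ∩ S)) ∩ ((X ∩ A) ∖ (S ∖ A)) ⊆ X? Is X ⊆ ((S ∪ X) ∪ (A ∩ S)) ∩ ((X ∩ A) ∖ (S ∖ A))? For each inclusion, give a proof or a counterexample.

Only the forward inclusion holds.

(⊆) Let x ∈ ((S ∪ X) ∪ (A ∩ S)) ∩ ((X ∩ A) ∖ (S ∖ A)). Then either x ∈ A ∩ X and x ∉ S; or x ∈ A ∩ S ∩ X. In each case x ∈ X, so ((S ∪ X) ∪ (A ∩ S)) ∩ ((X ∩ A) ∖ (S ∖ A)) ⊆ X.

(⊇) This inclusion fails. Take A = ∅, S = ∅, X = {1}; then 1 ∈ X but 1 ∉ ((S ∪ X) ∪ (A ∩ S)) ∩ ((X ∩ A) ∖ (S ∖ A)).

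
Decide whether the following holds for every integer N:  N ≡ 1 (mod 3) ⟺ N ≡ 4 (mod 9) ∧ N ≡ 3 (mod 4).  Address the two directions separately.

Only the reverse direction holds.

(⇒) This fails: N = 1 gives 1 ≡ 1 (mod 3) but 1 ≡ 1 (mod 9), so the conjunction on the right does not hold.

(⇐) Conversely, if N ≡ 4 (mod 9) and N ≡ 3 (mod 4), then by the Chinese remainder theorem N ≡ 31 (mod 36). Since 31 ≡ 1 (mod 3) and 3 ∣ 36, we get N ≡ 1 (mod 3).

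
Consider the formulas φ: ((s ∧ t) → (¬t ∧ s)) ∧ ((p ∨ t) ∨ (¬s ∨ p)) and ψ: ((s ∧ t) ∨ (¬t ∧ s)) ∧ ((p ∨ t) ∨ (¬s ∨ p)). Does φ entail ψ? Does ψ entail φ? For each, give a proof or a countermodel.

Both directions fail.

Forward direction. This fails. Under t = F, p = F, s = F, the left side is true but the right side is false.

Converse. This fails. Under t = T, p = F, s = T, the left side is false but the right side is true.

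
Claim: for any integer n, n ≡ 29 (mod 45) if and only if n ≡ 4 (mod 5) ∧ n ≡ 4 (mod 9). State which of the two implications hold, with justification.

[⇒] This fails: n = 29 gives 29 ≡ 29 (mod 45) but 29 ≡ 2 (mod 9), so the conjunction on the right does not hold.

[⇐] This fails: n = 4 satisfies both congruences on the right (4 ≡ 4 mod 5 and 4 ≡ 4 mod 9) yet 4 ≡ 4 (mod 45), not 29.

Neither direction holds.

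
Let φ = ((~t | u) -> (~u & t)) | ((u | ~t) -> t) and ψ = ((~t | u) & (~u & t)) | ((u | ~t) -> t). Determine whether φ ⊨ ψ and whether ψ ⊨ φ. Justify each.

Both directions hold; the statement is true.

(→) Assume the antecedent. If t is true, the consequent reduces to true regardless of the other variables. If t is false, the antecedent cannot hold. Either way the consequent holds.

(←) Assume the antecedent. If t is true, the consequent reduces to true regardless of the other variables. If t is false, the antecedent cannot hold. Either way the consequent holds.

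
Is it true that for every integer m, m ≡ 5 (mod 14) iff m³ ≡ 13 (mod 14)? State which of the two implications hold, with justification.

(→) Suppose m ≡ 5 (mod 14). Write m = 14j + 5. Then (14j + 5)³ = 2744j³ + 2940j² + 1050j + 125 = 14(196j³ + 210j² + 75j + 8) + 13, so m³ ≡ 13 (mod 14).

(←) This fails: take m = 3. Then 3³ = 27 ≡ 13 (mod 14), yet 3 ≡ 3 (mod 14), not 5.

The forward direction holds; the converse fails.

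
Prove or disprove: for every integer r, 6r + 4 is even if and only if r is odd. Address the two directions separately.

The forward direction fails; the converse holds.

(←) Suppose r is odd. Since 6 is even, 6r is even for every r, so 6r + 4 has the same parity as 4, which is even. Hence 6r + 4 is even.

(→) This fails: take r = 0. Then 6r + 4 = 4, which is even, yet r = 0 is even, not odd.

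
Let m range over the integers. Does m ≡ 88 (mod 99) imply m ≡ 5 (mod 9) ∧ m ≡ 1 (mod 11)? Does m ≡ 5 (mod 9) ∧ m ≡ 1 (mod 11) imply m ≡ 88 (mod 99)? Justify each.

Forward direction. This fails: m = 88 gives 88 ≡ 88 (mod 99) but 88 ≡ 7 (mod 9), so the conjunction on the right does not hold.

Converse. This fails: m = 23 satisfies both congruences on the right (23 ≡ 5 mod 9 and 23 ≡ 1 mod 11) yet 23 ≡ 23 (mod 99), not 88.

Neither implication holds.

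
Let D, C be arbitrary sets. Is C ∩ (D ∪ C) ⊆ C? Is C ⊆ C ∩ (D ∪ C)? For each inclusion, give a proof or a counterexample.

Both inclusions hold.

(⊆) Let x ∈ C ∩ (D ∪ C). Then either x ∈ C and x ∉ D; or x ∈ D ∩ C. In each case x ∈ C, so C ∩ (D ∪ C) ⊆ C.

(⊇) Let x ∈ C. Then either x ∈ C and x ∉ D; or x ∈ D ∩ C. In each case x ∈ C ∩ (D ∪ C), so C ⊆ C ∩ (D ∪ C).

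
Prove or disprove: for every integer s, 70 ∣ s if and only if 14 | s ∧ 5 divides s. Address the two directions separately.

(⇐) Suppose 14 ∣ s and 5 ∣ s. Any common multiple of 14 and 5 is a multiple of their lcm; here gcd(14, 5) = 1, so lcm(14, 5) = 14·5 = 70, so 70 ∣ s.

(⇒) If 70 ∣ s, write s = 70q. Since 70 = 5·14, s = 14·(5q), so 14 ∣ s; and since 70 = 14·5, s = 5·(14q), so 5 ∣ s.

Both directions hold; the statement is true.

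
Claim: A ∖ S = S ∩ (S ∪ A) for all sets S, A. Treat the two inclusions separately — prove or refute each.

(⊆) This inclusion fails. Take S = ∅, A = {1}; then 1 ∈ A ∖ S but 1 ∉ S ∩ (S ∪ A).

(⊇) This inclusion fails. Take S = {1}, A = ∅; then 1 ∈ S ∩ (S ∪ A) but 1 ∉ A ∖ S.

(⊆) fails and (⊇) fails.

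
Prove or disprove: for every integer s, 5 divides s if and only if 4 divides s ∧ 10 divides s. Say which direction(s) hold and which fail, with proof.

Only the reverse direction holds.

(⇐) Suppose 4 ∣ s and 10 ∣ s. Any common multiple of 4 and 10 is a multiple of their lcm; here lcm(4, 10) = 4·10/gcd(4, 10) = 40/2 = 20, so 20 ∣ s. Since 5 ∣ 20, it follows that 5 ∣ s.

(⇒) This fails: take s = 5. Certainly 5 ∣ 5, but 4 ∤ 5.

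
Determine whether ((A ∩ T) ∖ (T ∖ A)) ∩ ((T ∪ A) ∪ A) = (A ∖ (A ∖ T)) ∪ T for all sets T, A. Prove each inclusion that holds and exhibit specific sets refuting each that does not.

Only the forward inclusion holds.

(⊇) This inclusion fails. Take T = {1}, A = ∅; then 1 ∈ (A ∖ (A ∖ T)) ∪ T but 1 ∉ ((A ∩ T) ∖ (T ∖ A)) ∩ ((T ∪ A) ∪ A).

(⊆) Let x ∈ ((A ∩ T) ∖ (T ∖ A)) ∩ ((T ∪ A) ∪ A). Then x ∈ T ∩ A, from which x ∈ (A ∖ (A ∖ T)) ∪ T.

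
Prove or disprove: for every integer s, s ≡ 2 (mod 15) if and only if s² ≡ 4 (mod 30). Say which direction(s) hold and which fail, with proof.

Both directions fail.

(⟹) This fails: take s = 17. Then 17 ≡ 2 (mod 15), but 17² = 289 ≡ 19 (mod 30), not 4.

(⟸) This fails: take s = 8. Then 8² = 64 ≡ 4 (mod 30), yet 8 ≡ 8 (mod 15), not 2.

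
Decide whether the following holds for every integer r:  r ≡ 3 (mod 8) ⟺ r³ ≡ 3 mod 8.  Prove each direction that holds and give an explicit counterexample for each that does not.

[⇒] Suppose r ≡ 3 (mod 8). Write r = 8j + 3. Then (8j + 3)³ = 512j³ + 576j² + 216j + 27 = 8(64j³ + 72j² + 27j + 3) + 3, so r³ ≡ 3 (mod 8).

[⇐] Conversely, suppose r³ ≡ 3 (mod 8). The only residue r in {0, …, 7} with r³ ≡ 3 (mod 8) is r = 3, so r ≡ 3 (mod 8).

Equivalent; both directions hold.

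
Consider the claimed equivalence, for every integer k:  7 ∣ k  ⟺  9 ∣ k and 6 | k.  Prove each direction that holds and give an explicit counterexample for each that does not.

[⇒] This fails: take k = 7. Certainly 7 ∣ 7, but 9 ∤ 7.

[⇐] This fails: take k = 18. Both 9 ∣ 18 and 6 ∣ 18, yet 18 is not a multiple of 7 (since 18 = 2·7 + 4), so 7 ∤ 18.

Neither implication holds.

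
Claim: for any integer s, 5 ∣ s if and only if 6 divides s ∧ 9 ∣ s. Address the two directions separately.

Neither direction holds.

(⟹) This fails: take s = 5. Certainly 5 ∣ 5, but 6 ∤ 5.

(⟸) This fails: take s = 18. Both 6 ∣ 18 and 9 ∣ 18, yet 18 is not a multiple of 5 (since 18 = 3·5 + 3), so 5 ∤ 18.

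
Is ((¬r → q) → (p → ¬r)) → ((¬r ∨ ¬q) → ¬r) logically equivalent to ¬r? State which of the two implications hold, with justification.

(⇒) This fails. Under p = T, r = T, q = F, the left side is true but the right side is false.

(⇐) Assume the antecedent. If p is true, the consequent reduces to true regardless of the other variables. If p is false, the antecedent forces (p = F, r = F, q = F) or (p = F, r = F, q = T), and the consequent holds there. Either way the consequent holds.

(⇒) fails; (⇐) holds.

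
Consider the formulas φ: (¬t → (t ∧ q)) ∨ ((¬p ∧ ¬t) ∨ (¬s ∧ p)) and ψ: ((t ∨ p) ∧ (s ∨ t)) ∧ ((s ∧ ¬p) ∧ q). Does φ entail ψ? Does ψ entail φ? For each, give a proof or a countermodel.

(⇒) fails; (⇐) holds.

Forward direction. This fails. Under p = F, t = F, s = F, q = F, the left side is true but the right side is false.

Converse. Assume the antecedent. If p is true, the antecedent cannot hold. If p is false, the consequent reduces to true regardless of the other variables. Either way the consequent holds.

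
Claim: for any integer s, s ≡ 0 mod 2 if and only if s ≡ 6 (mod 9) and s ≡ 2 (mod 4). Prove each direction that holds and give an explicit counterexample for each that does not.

(⇒) fails; (⇐) holds.

Forward direction. This fails: s = 0 gives 0 ≡ 0 (mod 2) but 0 ≡ 0 (mod 9), so the conjunction on the right does not hold.

Converse. If s ≡ 6 (mod 9) and s ≡ 2 (mod 4), then by the Chinese remainder theorem s ≡ 6 (mod 36). Since 6 ≡ 0 (mod 2) and 2 ∣ 36, we get s ≡ 0 (mod 2).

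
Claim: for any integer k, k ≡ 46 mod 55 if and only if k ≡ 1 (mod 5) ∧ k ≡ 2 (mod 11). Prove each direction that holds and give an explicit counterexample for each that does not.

(⟹) Suppose k ≡ 46 (mod 55); write k = 55j + 46. Since 5 ∣ 55, reducing mod 5 gives k ≡ 46 ≡ 1 (mod 5); since 11 ∣ 55, reducing mod 11 gives k ≡ 46 ≡ 2 (mod 11).

(⟸) Conversely, if k ≡ 1 (mod 5) and k ≡ 2 (mod 11), then by the Chinese remainder theorem k ≡ 46 (mod 55). This is exactly k ≡ 46 (mod 55).

Both directions hold; the statement is true.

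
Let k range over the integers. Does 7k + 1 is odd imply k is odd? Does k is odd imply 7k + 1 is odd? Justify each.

(→) This fails: k = 2 gives 7k + 1 = 15, which is odd, but 2 is even, not odd.

(←) This also fails: k = 5 is odd, but 7k + 1 = 36 is even, not odd.

Neither direction holds.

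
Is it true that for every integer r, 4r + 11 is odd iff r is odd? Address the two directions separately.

(←) Suppose r is odd. Since 4 is even, 4r is even for every r, so 4r + 11 has the same parity as 11, which is odd. Hence 4r + 11 is odd.

(→) This fails: take r = 4. Then 4r + 11 = 27, which is odd, yet r = 4 is even, not odd.

Not equivalent: only (⇐) holds.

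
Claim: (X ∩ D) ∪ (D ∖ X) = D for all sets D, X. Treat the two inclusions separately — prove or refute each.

The two sets are equal.

(⟹) Let x ∈ (X ∩ D) ∪ (D ∖ X). Then either x ∈ D and x ∉ X; or x ∈ D ∩ X. In each case x ∈ D, so (X ∩ D) ∪ (D ∖ X) ⊆ D.

(⟸) Let x ∈ D. Then either x ∈ D and x ∉ X; or x ∈ D ∩ X. In each case x ∈ (X ∩ D) ∪ (D ∖ X), so D ⊆ (X ∩ D) ∪ (D ∖ X).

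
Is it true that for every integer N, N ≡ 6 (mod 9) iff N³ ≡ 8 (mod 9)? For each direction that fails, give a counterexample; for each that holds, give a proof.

Forward direction. This fails: take N = 6. Then 6 ≡ 6 (mod 9), but 6³ = 216 ≡ 0 (mod 9), not 8.

Converse. This fails: take N = 2. Then 2³ = 8 ≡ 8 (mod 9), yet 2 ≡ 2 (mod 9), not 6.

(⇒) fails and (⇐) fails.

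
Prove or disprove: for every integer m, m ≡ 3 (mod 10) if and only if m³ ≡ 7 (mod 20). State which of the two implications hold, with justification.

Not equivalent: only (⇐) holds.

(⟹) This fails: take m = 13. Then 13 ≡ 3 (mod 10), but 13³ = 2197 ≡ 17 (mod 20), not 7.

(⟸) Conversely, the residues r modulo 20 with r³ ≡ 7 (mod 20) are exactly {3}, and each is ≡ 3 (mod 10).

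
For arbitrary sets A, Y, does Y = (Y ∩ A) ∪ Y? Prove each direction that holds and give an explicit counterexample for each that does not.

The two sets are equal.

(⟹) Let x ∈ Y. Then either x ∈ Y and x ∉ A; or x ∈ A ∩ Y. In each case x ∈ (Y ∩ A) ∪ Y, so Y ⊆ (Y ∩ A) ∪ Y.

(⟸) Let x ∈ (Y ∩ A) ∪ Y. Then either x ∈ Y and x ∉ A; or x ∈ A ∩ Y. In each case x ∈ Y, so (Y ∩ A) ∪ Y ⊆ Y.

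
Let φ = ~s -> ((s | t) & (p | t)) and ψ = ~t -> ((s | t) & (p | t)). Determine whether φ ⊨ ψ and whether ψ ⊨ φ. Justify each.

The forward direction fails; the converse holds.

[⇒] This fails. Under p = F, s = T, t = F, the left side is true but the right side is false.

[⇐] Assume the antecedent. If s is true, ~s -> ((s | t) & (p | t)) reduces to true regardless of the other variables. If s is false, the antecedent forces (p = F, s = F, t = T) or (p = T, s = F, t = T), and ~s -> ((s | t) & (p | t)) holds there. Either way ~s -> ((s | t) & (p | t)) holds.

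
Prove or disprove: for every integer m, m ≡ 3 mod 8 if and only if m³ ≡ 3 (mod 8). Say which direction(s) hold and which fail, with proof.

(←) Suppose m³ ≡ 3 (mod 8). The only residue r in {0, …, 7} with r³ ≡ 3 (mod 8) is r = 3, so m ≡ 3 (mod 8).

(→) Suppose m ≡ 3 mod 8. Write m = 8j + 3. Then (8j + 3)³ = 512j³ + 576j² + 216j + 27 = 8(64j³ + 72j² + 27j + 3) + 3, so m³ ≡ 3 (mod 8).

The biconditional holds.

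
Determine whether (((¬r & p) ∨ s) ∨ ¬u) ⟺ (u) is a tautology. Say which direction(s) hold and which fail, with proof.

Neither direction holds.

Forward direction. This fails. Under u = F, s = F, p = F, r = F, the left side is true but the right side is false.

Converse. This fails. Under u = T, s = F, p = F, r = F, the left side is false but the right side is true.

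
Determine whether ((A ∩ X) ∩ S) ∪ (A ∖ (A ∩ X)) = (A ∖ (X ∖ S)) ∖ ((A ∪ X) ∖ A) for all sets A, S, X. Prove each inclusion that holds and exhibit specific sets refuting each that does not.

(⟹) Let x ∈ ((A ∩ X) ∩ S) ∪ (A ∖ (A ∩ X)). Then either x ∈ A and x ∉ S, X; or x ∈ A ∩ S and x ∉ X; or x ∈ A ∩ S ∩ X. In each case x ∈ (A ∖ (X ∖ S)) ∖ ((A ∪ X) ∖ A), so ((A ∩ X) ∩ S) ∪ (A ∖ (A ∩ X)) ⊆ (A ∖ (X ∖ S)) ∖ ((A ∪ X) ∖ A).

(⟸) Let x ∈ (A ∖ (X ∖ S)) ∖ ((A ∪ X) ∖ A). Then either x ∈ A and x ∉ S, X; or x ∈ A ∩ S and x ∉ X; or x ∈ A ∩ S ∩ X. In each case x ∈ ((A ∩ X) ∩ S) ∪ (A ∖ (A ∩ X)), so (A ∖ (X ∖ S)) ∖ ((A ∪ X) ∖ A) ⊆ ((A ∩ X) ∩ S) ∪ (A ∖ (A ∩ X)).

Both inclusions hold.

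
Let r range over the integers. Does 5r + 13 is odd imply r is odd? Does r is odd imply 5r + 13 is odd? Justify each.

(→) This fails: r = 0 gives 5r + 13 = 13, which is odd, but 0 is even, not odd.

(←) This also fails: r = 5 is odd, but 5r + 13 = 38 is even, not odd.

Both directions fail.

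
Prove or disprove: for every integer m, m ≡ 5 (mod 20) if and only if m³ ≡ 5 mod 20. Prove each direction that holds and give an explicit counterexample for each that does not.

Both directions hold; the statement is true.

(⟹) Suppose m ≡ 5 (mod 20). Write m = 20j + 5. Then (20j + 5)³ = 8000j³ + 6000j² + 1500j + 125 = 20(400j³ + 300j² + 75j + 6) + 5, so m³ ≡ 5 (mod 20).

(⟸) Conversely, suppose m³ ≡ 5 (mod 20). The only residue r in {0, …, 19} with r³ ≡ 5 (mod 20) is r = 5, so m ≡ 5 (mod 20).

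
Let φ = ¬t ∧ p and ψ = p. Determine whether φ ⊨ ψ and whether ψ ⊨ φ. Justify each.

Converse. This fails. Under t = T, p = T, the left side is false but the right side is true.

Forward direction. Assume the antecedent. If t is true, the antecedent cannot hold. If t is false, the antecedent forces (t = F, p = T), and p holds there. Either way p holds.

Not equivalent: only (⇒) holds.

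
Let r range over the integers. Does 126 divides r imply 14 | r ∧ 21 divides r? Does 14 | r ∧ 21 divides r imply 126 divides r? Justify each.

Only the forward implication holds.

(→) If 126 ∣ r, write r = 126q. Since 126 = 9·14, r = 14·(9q), so 14 ∣ r; and since 126 = 6·21, r = 21·(6q), so 21 ∣ r.

(←) This fails: take r = 42. Both 14 ∣ 42 and 21 ∣ 42, yet 42 is not a multiple of 126 (since 42 = 0·126 + 42), so 126 ∤ 42.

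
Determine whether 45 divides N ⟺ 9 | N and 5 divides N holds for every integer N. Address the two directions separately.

Equivalent; both directions hold.

[⇐] Suppose 9 ∣ N and 5 ∣ N. Any common multiple of 9 and 5 is a multiple of their lcm; here gcd(9, 5) = 1, so lcm(9, 5) = 9·5 = 45, so 45 ∣ N.

[⇒] If 45 ∣ N, write N = 45q. Since 45 = 5·9, N = 9·(5q), so 9 ∣ N; and since 45 = 9·5, N = 5·(9q), so 5 ∣ N.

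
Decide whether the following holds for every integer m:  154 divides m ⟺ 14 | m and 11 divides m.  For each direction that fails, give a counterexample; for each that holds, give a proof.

The biconditional holds.

(⟹) If 154 ∣ m, write m = 154q. Since 154 = 11·14, m = 14·(11q), so 14 ∣ m; and since 154 = 14·11, m = 11·(14q), so 11 ∣ m.

(⟸) Suppose 14 ∣ m and 11 ∣ m. Any common multiple of 14 and 11 is a multiple of their lcm; here gcd(14, 11) = 1, so lcm(14, 11) = 14·11 = 154, so 154 ∣ m.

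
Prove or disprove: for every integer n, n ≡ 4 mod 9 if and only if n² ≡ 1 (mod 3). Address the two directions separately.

Only the forward direction holds.

Forward direction. Suppose n ≡ 4 (mod 9). Then n² ≡ 4² = 16 (mod 9), and since 3 ∣ 9, also n² ≡ 1 (mod 3).

Converse. This fails: take n = 1. Then 1² = 1 ≡ 1 (mod 3), yet 1 ≡ 1 (mod 9), not 4.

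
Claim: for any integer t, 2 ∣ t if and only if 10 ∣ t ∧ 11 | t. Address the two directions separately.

Only the converse holds.

Forward direction. This fails: take t = 2. Certainly 2 ∣ 2, but 10 ∤ 2.

Converse. Suppose 10 ∣ t and 11 ∣ t. Any common multiple of 10 and 11 is a multiple of their lcm; here gcd(10, 11) = 1, so lcm(10, 11) = 10·11 = 110, so 110 ∣ t. Since 2 ∣ 110, it follows that 2 ∣ t.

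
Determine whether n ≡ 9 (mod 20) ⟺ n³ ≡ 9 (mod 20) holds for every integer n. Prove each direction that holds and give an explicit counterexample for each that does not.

(⟹) Suppose n ≡ 9 (mod 20). Write n = 20j + 9. Then (20j + 9)³ = 8000j³ + 10800j² + 4860j + 729 = 20(400j³ + 540j² + 243j + 36) + 9, so n³ ≡ 9 (mod 20).

(⟸) Conversely, suppose n³ ≡ 9 (mod 20). The only residue r in {0, …, 19} with r³ ≡ 9 (mod 20) is r = 9, so n ≡ 9 (mod 20).

The biconditional holds.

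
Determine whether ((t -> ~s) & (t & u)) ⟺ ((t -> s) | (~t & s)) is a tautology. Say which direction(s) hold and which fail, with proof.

Neither implication holds.

(→) This fails. Under u = T, s = F, t = T, the left side is true but the right side is false.

(←) This fails. Under u = F, s = F, t = F, the left side is false but the right side is true.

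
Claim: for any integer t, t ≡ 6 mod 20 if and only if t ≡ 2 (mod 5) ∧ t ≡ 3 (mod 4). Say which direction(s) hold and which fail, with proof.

Forward direction. This fails: t = 6 gives 6 ≡ 6 (mod 20) but 6 ≡ 1 (mod 5), so the conjunction on the right does not hold.

Converse. This fails: t = 7 satisfies both congruences on the right (7 ≡ 2 mod 5 and 7 ≡ 3 mod 4) yet 7 ≡ 7 (mod 20), not 6.

Neither implication holds.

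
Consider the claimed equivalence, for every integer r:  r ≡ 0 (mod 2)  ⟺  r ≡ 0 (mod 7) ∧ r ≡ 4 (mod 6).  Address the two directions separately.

(→) This fails: r = 0 gives 0 ≡ 0 (mod 2) but 0 ≡ 0 (mod 6), so the conjunction on the right does not hold.

(←) Conversely, if r ≡ 0 (mod 7) and r ≡ 4 (mod 6), then by the Chinese remainder theorem r ≡ 28 (mod 42). Since 28 ≡ 0 (mod 2) and 2 ∣ 42, we get r ≡ 0 (mod 2).

Not equivalent: only (⇐) holds.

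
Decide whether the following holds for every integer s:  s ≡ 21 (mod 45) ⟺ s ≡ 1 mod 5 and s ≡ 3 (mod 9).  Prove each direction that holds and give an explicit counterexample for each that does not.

(⇒) Suppose s ≡ 21 (mod 45); write s = 45j + 21. Since 5 ∣ 45, reducing mod 5 gives s ≡ 21 ≡ 1 (mod 5); since 9 ∣ 45, reducing mod 9 gives s ≡ 21 ≡ 3 (mod 9).

(⇐) Conversely, if s ≡ 1 (mod 5) and s ≡ 3 (mod 9), then by the Chinese remainder theorem s ≡ 21 (mod 45). This is exactly s ≡ 21 (mod 45).

Both directions hold.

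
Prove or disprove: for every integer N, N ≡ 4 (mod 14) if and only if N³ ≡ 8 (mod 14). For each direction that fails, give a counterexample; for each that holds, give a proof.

Not equivalent: only (⇒) holds.

(⟹) Suppose N ≡ 4 (mod 14). Write N = 14j + 4. Then (14j + 4)³ = 2744j³ + 2352j² + 672j + 64 = 14(196j³ + 168j² + 48j + 4) + 8, so N³ ≡ 8 (mod 14).

(⟸) This fails: take N = 2. Then 2³ = 8 ≡ 8 (mod 14), yet 2 ≡ 2 (mod 14), not 4.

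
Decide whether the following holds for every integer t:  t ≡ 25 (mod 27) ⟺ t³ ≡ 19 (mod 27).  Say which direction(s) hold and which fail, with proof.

(⟸) This fails: take t = 7. Then 7³ = 343 ≡ 19 (mod 27), yet 7 ≡ 7 (mod 27), not 25.

(⟹) Suppose t ≡ 25 (mod 27). Write t = 27j + 25. Then (27j + 25)³ = 19683j³ + 54675j² + 50625j + 15625 = 27(729j³ + 2025j² + 1875j + 578) + 19, so t³ ≡ 19 (mod 27).

(⇒) holds; (⇐) fails.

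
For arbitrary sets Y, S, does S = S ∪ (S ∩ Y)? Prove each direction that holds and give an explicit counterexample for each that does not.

(⟸) Let x ∈ S ∪ (S ∩ Y). Then either x ∈ S and x ∉ Y; or x ∈ Y ∩ S. In each case x ∈ S, so S ∪ (S ∩ Y) ⊆ S.

(⟹) Let x ∈ S. Then either x ∈ S and x ∉ Y; or x ∈ Y ∩ S. In each case x ∈ S ∪ (S ∩ Y), so S ⊆ S ∪ (S ∩ Y).

Both inclusions hold; the sets are equal.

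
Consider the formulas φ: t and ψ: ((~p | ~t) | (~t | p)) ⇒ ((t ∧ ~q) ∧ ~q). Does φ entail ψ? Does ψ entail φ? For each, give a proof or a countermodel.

(⇒) This fails. Under t = T, p = F, q = T, the left side is true but the right side is false.

(⇐) Assume the antecedent. If t is true, t reduces to true regardless of the other variables. If t is false, the antecedent cannot hold. Either way t holds.

Only the reverse direction holds.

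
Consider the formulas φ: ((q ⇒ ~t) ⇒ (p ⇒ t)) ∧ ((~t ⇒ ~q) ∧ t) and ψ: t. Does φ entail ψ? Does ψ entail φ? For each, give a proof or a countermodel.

Equivalent; both directions hold.

Forward direction. Assume the antecedent. If t is true, t reduces to true regardless of the other variables. If t is false, the antecedent cannot hold. Either way t holds.

Converse. Assume the antecedent. If t is true, the consequent reduces to true regardless of the other variables. If t is false, the antecedent cannot hold. Either way the consequent holds.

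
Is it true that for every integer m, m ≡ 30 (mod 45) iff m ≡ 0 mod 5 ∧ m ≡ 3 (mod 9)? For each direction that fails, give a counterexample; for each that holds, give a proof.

Both directions hold; the statement is true.

Forward direction. Suppose m ≡ 30 (mod 45); write m = 45j + 30. Since 5 ∣ 45, reducing mod 5 gives m ≡ 30 ≡ 0 (mod 5); since 9 ∣ 45, reducing mod 9 gives m ≡ 30 ≡ 3 (mod 9).

Converse. If m ≡ 0 (mod 5) and m ≡ 3 (mod 9), then by the Chinese remainder theorem m ≡ 30 (mod 45). This is exactly m ≡ 30 (mod 45).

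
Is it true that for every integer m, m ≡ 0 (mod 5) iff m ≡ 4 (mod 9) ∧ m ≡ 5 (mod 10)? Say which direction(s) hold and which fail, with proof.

(→) This fails: m = 0 gives 0 ≡ 0 (mod 5) but 0 ≡ 0 (mod 9), so the conjunction on the right does not hold.

(←) Conversely, if m ≡ 4 (mod 9) and m ≡ 5 (mod 10), then by the Chinese remainder theorem m ≡ 85 (mod 90). Since 85 ≡ 0 (mod 5) and 5 ∣ 90, we get m ≡ 0 (mod 5).

Only the reverse direction holds.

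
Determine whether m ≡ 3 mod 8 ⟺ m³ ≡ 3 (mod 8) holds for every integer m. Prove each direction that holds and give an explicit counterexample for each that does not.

(⟹) Suppose m ≡ 3 mod 8. Write m = 8j + 3. Then (8j + 3)³ = 512j³ + 576j² + 216j + 27 = 8(64j³ + 72j² + 27j + 3) + 3, so m³ ≡ 3 (mod 8).

(⟸) Conversely, suppose m³ ≡ 3 (mod 8). The only residue r in {0, …, 7} with r³ ≡ 3 (mod 8) is r = 3, so m ≡ 3 (mod 8).

Both directions hold.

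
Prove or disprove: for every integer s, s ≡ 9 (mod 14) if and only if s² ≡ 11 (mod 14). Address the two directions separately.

(⇒) Suppose s ≡ 9 (mod 14). Write s = 14j + 9. Then (14j + 9)² = 196j² + 252j + 81 = 14(14j² + 18j + 5) + 11, so s² ≡ 11 (mod 14).

(⇐) This fails: take s = 5. Then 5² = 25 ≡ 11 (mod 14), yet 5 ≡ 5 (mod 14), not 9.

Only the forward implication holds.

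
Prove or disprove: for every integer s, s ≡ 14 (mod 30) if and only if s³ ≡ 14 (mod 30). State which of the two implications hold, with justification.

Equivalent; both directions hold.

(⇒) Suppose s ≡ 14 (mod 30). Write s = 30j + 14. Then (30j + 14)³ = 27000j³ + 37800j² + 17640j + 2744 = 30(900j³ + 1260j² + 588j + 91) + 14, so s³ ≡ 14 (mod 30).

(⇐) Conversely, suppose s³ ≡ 14 (mod 30). The only residue r in {0, …, 29} with r³ ≡ 14 (mod 30) is r = 14, so s ≡ 14 (mod 30).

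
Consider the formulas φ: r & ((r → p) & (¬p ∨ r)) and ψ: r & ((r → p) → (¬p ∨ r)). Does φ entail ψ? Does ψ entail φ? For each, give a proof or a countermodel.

(⟹) Assume the antecedent. If r is true, r & ((r → p) → (¬p ∨ r)) reduces to true regardless of the other variables. If r is false, the antecedent cannot hold. Either way r & ((r → p) → (¬p ∨ r)) holds.

(⟸) This fails. Under r = T, p = F, the left side is false but the right side is true.

Only the forward direction holds.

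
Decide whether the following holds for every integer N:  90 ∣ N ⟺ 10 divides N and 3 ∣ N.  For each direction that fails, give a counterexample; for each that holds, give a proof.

(⇒) holds; (⇐) fails.

(→) If 90 ∣ N, write N = 90q. Since 90 = 9·10, N = 10·(9q), so 10 ∣ N; and since 90 = 30·3, N = 3·(30q), so 3 ∣ N.

(←) This fails: take N = 30. Both 10 ∣ 30 and 3 ∣ 30, yet 30 is not a multiple of 90 (since 30 = 0·90 + 30), so 90 ∤ 30.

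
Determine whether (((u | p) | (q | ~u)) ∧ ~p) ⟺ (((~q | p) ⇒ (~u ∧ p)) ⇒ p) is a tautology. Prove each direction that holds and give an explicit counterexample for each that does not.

(→) This fails. Under p = F, u = F, q = T, the left side is true but the right side is false.

(←) This fails. Under p = T, u = F, q = F, the left side is false but the right side is true.

Neither direction holds.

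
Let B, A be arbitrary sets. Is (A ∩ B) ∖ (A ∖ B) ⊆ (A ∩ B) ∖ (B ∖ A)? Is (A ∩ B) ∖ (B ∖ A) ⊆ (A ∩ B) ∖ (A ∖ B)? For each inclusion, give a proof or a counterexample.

Both inclusions hold; the sets are equal.

Reverse inclusion. Let x ∈ (A ∩ B) ∖ (B ∖ A). Then x ∈ B ∩ A, from which x ∈ (A ∩ B) ∖ (A ∖ B).

Forward inclusion. Let x ∈ (A ∩ B) ∖ (A ∖ B). Then x ∈ B ∩ A, from which x ∈ (A ∩ B) ∖ (B ∖ A).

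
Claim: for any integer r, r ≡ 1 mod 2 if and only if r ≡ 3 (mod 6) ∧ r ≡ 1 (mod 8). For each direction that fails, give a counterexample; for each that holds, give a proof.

(⟹) This fails: r = 1 gives 1 ≡ 1 (mod 2) but 1 ≡ 1 (mod 6), so the conjunction on the right does not hold.

(⟸) Conversely, if r ≡ 3 (mod 6) and r ≡ 1 (mod 8), then by the Chinese remainder theorem r ≡ 9 (mod 24). Since 9 ≡ 1 (mod 2) and 2 ∣ 24, we get r ≡ 1 (mod 2).

(⇒) fails; (⇐) holds.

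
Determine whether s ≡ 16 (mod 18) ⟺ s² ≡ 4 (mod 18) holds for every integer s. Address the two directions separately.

(←) This fails: take s = 2. Then 2² = 4 ≡ 4 (mod 18), yet 2 ≡ 2 (mod 18), not 16.

(→) Suppose s ≡ 16 (mod 18). Write s = 18j + 16. Then (18j + 16)² = 324j² + 576j + 256 = 18(18j² + 32j + 14) + 4, so s² ≡ 4 (mod 18).

Only the forward implication holds.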